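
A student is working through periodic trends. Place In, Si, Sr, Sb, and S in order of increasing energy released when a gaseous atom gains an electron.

Sr < In < Sb < Si < S

Si is in period 3, group 14; S is in period 3, group 16; Sr is in period 5, group 2; In is in period 5, group 13; Sb is in period 5, group 15.
Adding an electron releases more energy for atoms nearer the top right (short of the noble gases).
Neither a single period nor a single group — weigh both effects.
In > Sr: both are in period 5; the period trend gives In the larger value.
Sb > In: Sb lies to the right of In in period 5, so the across-period effect alone puts Sb higher.
Si > Sb: the two effects oppose for this pair; the down-group effect wins (134 vs 103 kJ/mol).
S > Si: both are in period 3; the period trend gives S the larger value.
Tabulated electron affinity (kJ/mol): Si 134, S 200, Sr 5, In 29, Sb 103.
So from lowest to highest: Sr < In < Sb < Si < S.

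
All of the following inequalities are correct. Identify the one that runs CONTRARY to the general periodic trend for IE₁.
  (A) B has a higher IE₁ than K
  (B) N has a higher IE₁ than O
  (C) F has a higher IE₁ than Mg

(B)

The general trend: IE₁ increases across a period and decreases down a group.
(A) B (period 2, group 13) vs K (period 4, group 1): the stated order agrees with the simple trend.
(B) N (period 2, group 15) vs O (period 2, group 16): the stated order contradicts the simple trend.
(C) F (period 2, group 17) vs Mg (period 3, group 2): the stated order agrees with the simple trend.
The exception is (B): pairing an electron in O's 2p⁴ costs repulsion energy, so O ionizes more easily than half-filled N (2p³).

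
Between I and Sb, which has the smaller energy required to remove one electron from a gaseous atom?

Sb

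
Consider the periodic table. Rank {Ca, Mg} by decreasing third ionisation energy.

After 2 electrons have been removed, what remains? Ca²⁺ is the bare [Ar] core; Mg²⁺ is the bare [Ne] core.
All of these are removing an electron from a noble-gas core or deeper; the smaller core (lower principal quantum number) is held far more tightly, and within a period the higher nuclear charge binds the same core more tightly.
Approximate IE_3 values (kJ/mol): Ca 4912, Mg 7733.
Hence IE_3: Ca < Mg.

Mg > Ca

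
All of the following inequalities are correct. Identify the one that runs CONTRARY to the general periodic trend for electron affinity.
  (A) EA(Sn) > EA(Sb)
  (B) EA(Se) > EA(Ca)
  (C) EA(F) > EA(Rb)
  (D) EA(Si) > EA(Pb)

(A)

The general trend: electron affinity increases across a period and decreases down a group.
(A) Sn (period 5, group 14) vs Sb (period 5, group 15): the stated order contradicts the simple trend.
(B) Se (period 4, group 16) vs Ca (period 4, group 2): the stated order agrees with the simple trend.
(C) F (period 2, group 17) vs Rb (period 5, group 1): the stated order agrees with the simple trend.
(D) Si (period 3, group 14) vs Pb (period 6, group 14): the stated order agrees with the simple trend.
The exception is (A): adding an electron to Sb's half-filled 5p³ is unfavourable, so Sn has the more exothermic EA.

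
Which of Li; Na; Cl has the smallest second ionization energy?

Consider each +1 ion: Li⁺ is the bare [He] core; Na⁺ is the bare [Ne] core; Cl⁺ still has 6 valence electrons.
Pulling an electron out of a noble-gas core costs far more than removing a remaining valence electron, so Na and Li sit at the high end of IE_2.
Tabulated IE_2 (kJ/mol): Li 7298, Na 4562, Cl 2298.
So the second ionization energies run Cl < Na < Li.

Cl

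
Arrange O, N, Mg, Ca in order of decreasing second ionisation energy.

O > N > Mg > Ca

Consider each +1 ion: O⁺ still has 5 valence electrons; N⁺ still has 4 valence electrons; Mg⁺ still has 1 valence electron; Ca⁺ still has 1 valence electron.
All are still removing valence electrons, so compare the +1 ions as you would atoms: IE_2 generally rises across a period (higher Z_eff) and falls down a group (larger shell), subject to the usual subshell exceptions.
Valence configurations: O⁺ [He]2s²2p³, N⁺ [He]2s²2p², Mg⁺ [Ne]3s¹, Ca⁺ [Ar]4s¹.
Tabulated IE_2 (kJ/mol): O 3388, N 2856, Mg 1451, Ca 1145.
Putting it together, IE_2: Ca < Mg < N < O.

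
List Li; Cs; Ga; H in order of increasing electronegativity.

Cs, Li, Ga, H

EN rises left→right (higher Z_eff, smaller atoms) and falls top→bottom (larger, more shielded atoms).
Here both period and group differ, so the two effects have to be weighed against each other.
Li > Cs: Li sits above Cs in group 1, so the down-group effect alone puts Li higher.
Ga > Li: the two effects oppose for this pair; the across-period effect wins (1.81 vs 0.98).
H > Ga: period and group pull opposite ways; the down-group shift dominates (2.20 vs 1.81).
For reference (Pauling): H 2.20, Li 0.98, Ga 1.81, Cs 0.79.
So from lowest to highest: Cs < Li < Ga < H.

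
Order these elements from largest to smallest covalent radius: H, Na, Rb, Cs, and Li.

Cs > Rb > Na > Li > H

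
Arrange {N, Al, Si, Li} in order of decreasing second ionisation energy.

Li > N > Al > Si

IE_2 is the cost of taking one more electron from the +1 cation: N⁺ still has 4 valence electrons; Al⁺ still has 2 valence electrons; Si⁺ still has 3 valence electrons; Li⁺ is the bare [He] core.
Pulling an electron out of a noble-gas core costs far more than removing a remaining valence electron, so Li sits at the high end of IE_2.
Valence configurations: N⁺ [He]2s²2p², Al⁺ [Ne]3s², Si⁺ [Ne]3s²3p¹.
Si⁺ loses a lone 3p electron whereas Al⁺ must break into a filled 3s² pair, so IE_2(Al) > IE_2(Si) even though Si has the higher nuclear charge.
Tabulated IE_2 (kJ/mol): N 2856, Al 1817, Si 1577, Li 7298.
Hence IE_2: Si < Al < N < Li.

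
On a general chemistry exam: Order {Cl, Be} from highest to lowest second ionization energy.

Cl > Be

The second ionization energy removes an electron from the +1 ion. For each element: Cl⁺ still has 6 valence electrons; Be⁺ still has 1 valence electron.
All are still removing valence electrons, so compare the +1 ions as you would atoms: IE_2 generally rises across a period (higher Z_eff) and falls down a group (larger shell), subject to the usual subshell exceptions.
Valence configurations: Cl⁺ [Ne]3s²3p⁴, Be⁺ [He]2s¹.
Approximate IE_2 values (kJ/mol): Cl 2298, Be 1757.
Overall IE_2 order: Be < Cl.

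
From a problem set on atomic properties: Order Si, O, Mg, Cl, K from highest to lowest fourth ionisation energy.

Mg > O > K > Cl > Si

The fourth ionization energy removes an electron from the +3 ion. For each element: Si³⁺ still has 1 valence electron; O³⁺ still has 3 valence electrons; Mg³⁺ is already 1 electron into the core; Cl³⁺ still has 4 valence electrons; K³⁺ is already 2 electrons into the core.
Usually core removal costs more than valence removal, but here the competition is close: a tightly held n=2 valence electron can cost more to remove than an n=3 core electron, so the actual values have to decide it.
Valence configurations: Si³⁺ [Ne]3s¹, O³⁺ [He]2s²2p¹, Cl³⁺ [Ne]3s²3p².
The numbers (kJ/mol): Si 4356, O 7469, Mg 10543, Cl 5159, K 5877.
Putting it together, IE_4: Si < Cl < K < O < Mg.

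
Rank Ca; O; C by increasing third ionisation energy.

C < Ca < O

The third ionization energy removes an electron from the +2 ion. For each element: Ca²⁺ is the bare [Ar] core; O²⁺ still has 4 valence electrons; C²⁺ still has 2 valence electrons.
Usually core removal costs more than valence removal, but here the competition is close: a tightly held n=2 valence electron can cost more to remove than an n=3 core electron, so the actual values have to decide it.
Valence configurations: O²⁺ [He]2s²2p², C²⁺ [He]2s².
Approximate IE_3 values (kJ/mol): Ca 4912, O 5300, C 4620.
So the third ionization energies run C < Ca < O.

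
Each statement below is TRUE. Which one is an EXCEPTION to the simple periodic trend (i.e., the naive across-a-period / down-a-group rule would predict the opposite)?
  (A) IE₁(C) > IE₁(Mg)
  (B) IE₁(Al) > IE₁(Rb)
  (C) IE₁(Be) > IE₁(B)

(C)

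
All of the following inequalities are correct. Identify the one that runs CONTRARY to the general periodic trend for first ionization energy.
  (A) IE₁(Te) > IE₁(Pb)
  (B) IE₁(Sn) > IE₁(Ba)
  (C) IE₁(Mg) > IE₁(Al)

(C)

The general trend: first ionization energy increases across a period and decreases down a group.
(A) Te (period 5, group 16) vs Pb (period 6, group 14): the stated order agrees with the simple trend.
(B) Sn (period 5, group 14) vs Ba (period 6, group 2): the stated order agrees with the simple trend.
(C) Mg (period 3, group 2) vs Al (period 3, group 13): the stated order contradicts the simple trend.
The exception is (C): Al's single 3p electron is easier to remove than one from Mg's filled 3s².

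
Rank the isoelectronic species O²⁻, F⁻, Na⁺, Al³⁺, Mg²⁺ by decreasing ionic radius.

O²⁻, F⁻, Na⁺, Mg²⁺, Al³⁺

All of these have 10 electrons, so size is governed by nuclear charge alone: the more protons, the stronger the pull on the same electron cloud, and the smaller the ion.
Nuclear charges: Al³⁺ (Z=13), Mg²⁺ (Z=12), Na⁺ (Z=11), F⁻ (Z=9), O²⁻ (Z=8).
Largest to smallest: O²⁻ > F⁻ > Na⁺ > Mg²⁺ > Al³⁺.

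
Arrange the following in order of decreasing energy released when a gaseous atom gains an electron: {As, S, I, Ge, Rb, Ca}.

I > S > Ge > As > Rb > Ca

S is in period 3, group 16; Ca is in period 4, group 2; Ge is in period 4, group 14; As is in period 4, group 15; Rb is in period 5, group 1; I is in period 5, group 17.
Electron affinity generally becomes more exothermic across a period toward the halogens and less exothermic down a group.
Neither a single period nor a single group — weigh both effects.
Rb > Ca: this pair runs against the simple trend — see the exception note.
As > Rb: relative to Rb, both the across-period and down-group shifts push As's electron affinity up.
Ge > As: this pair runs against the simple trend — see the exception note.
S > Ge: both effects reinforce here, so S is clearly the higher of the two.
I > S: period and group pull opposite ways; the across-period shift dominates (295 vs 200 kJ/mol).
Note the exception: Rb has a higher electron affinity than Ca, contrary to the simple trend — adding an electron to Ca (ns²) has to open a new, higher-energy np subshell, which is unfavourable.
Note the exception: Ge has a higher electron affinity than As, contrary to the simple trend — adding an electron to As's half-filled 4p³ is unfavourable, so Ge (4p²) has the more exothermic EA.
Approximate values (kJ/mol): S 200, Ca 2, Ge 119, As 78, Rb 47, I 295.
So from highest to lowest: I > S > Ge > As > Rb > Ca.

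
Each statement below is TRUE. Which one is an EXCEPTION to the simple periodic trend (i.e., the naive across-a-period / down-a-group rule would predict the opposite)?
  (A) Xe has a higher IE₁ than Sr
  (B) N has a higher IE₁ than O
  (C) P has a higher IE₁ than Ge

The general trend: IE₁ increases across a period and decreases down a group.
(A) Xe (period 5, group 18) vs Sr (period 5, group 2): the stated order agrees with the simple trend.
(B) N (period 2, group 15) vs O (period 2, group 16): the stated order contradicts the simple trend.
(C) P (period 3, group 15) vs Ge (period 4, group 14): the stated order agrees with the simple trend.
The exception is (B): pairing an electron in O's 2p⁴ costs repulsion energy, so O ionizes more easily than half-filled N (2p³).

(B)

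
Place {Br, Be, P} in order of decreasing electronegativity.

Be is in period 2, group 2; P is in period 3, group 15; Br is in period 4, group 17.
Electronegativity increases across a period and decreases down a group, tracking effective nuclear charge and atomic size.
Here both period and group differ, so the two effects have to be weighed against each other.
P > Be: period and group pull opposite ways; the across-period shift dominates (2.19 vs 1.57).
Br > P: the two effects oppose for this pair; the across-period effect wins (2.96 vs 2.19).
Tabulated electronegativity (Pauling): Be 1.57, P 2.19, Br 2.96.
So from highest to lowest: Br > P > Be.

Br, P, Be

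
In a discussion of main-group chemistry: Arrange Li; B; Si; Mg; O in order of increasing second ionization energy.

After 1 electron has been removed, what remains? Li⁺ is the bare [He] core; B⁺ still has 2 valence electrons; Si⁺ still has 3 valence electrons; Mg⁺ still has 1 valence electron; O⁺ still has 5 valence electrons.
Core electrons are held far more tightly than valence electrons, so Li tops the IE_2 order.
Valence configurations: B⁺ [He]2s², Si⁺ [Ne]3s²3p¹, Mg⁺ [Ne]3s¹, O⁺ [He]2s²2p³.
Approximate IE_2 values (kJ/mol): Li 7298, B 2427, Si 1577, Mg 1451, O 3388.
Hence IE_2: Mg < Si < B < O < Li.

Mg < Si < B < O < Li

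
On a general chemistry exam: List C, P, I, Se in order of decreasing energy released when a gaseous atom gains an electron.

C is in period 2, group 14; P is in period 3, group 15; Se is in period 4, group 16; I is in period 5, group 17.
Electron affinity generally becomes more exothermic across a period toward the halogens and less exothermic down a group.
These sit on a diagonal, where the across-period and down-group effects partly cancel.
C > P: period and group pull opposite ways; the down-group shift dominates (122 vs 72 kJ/mol).
Se > C: the two effects oppose for this pair; the across-period effect wins (195 vs 122 kJ/mol).
I > Se: the two effects oppose for this pair; the across-period effect wins (295 vs 195 kJ/mol).
Tabulated electron affinity (kJ/mol): C 122, P 72, Se 195, I 295.
So from highest to lowest: I > Se > C > P.

I > Se > C > P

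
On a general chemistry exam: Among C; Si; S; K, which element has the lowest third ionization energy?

Si

The third ionization energy removes an electron from the +2 ion. For each element: C²⁺ still has 2 valence electrons; Si²⁺ still has 2 valence electrons; S²⁺ still has 4 valence electrons; K²⁺ is already 1 electron into the core.
Usually core removal costs more than valence removal, but here the competition is close: a tightly held n=2 valence electron can cost more to remove than an n=3 core electron, so the actual values have to decide it.
Valence configurations: C²⁺ [He]2s², Si²⁺ [Ne]3s², S²⁺ [Ne]3s²3p².
Approximate IE_3 values (kJ/mol): C 4620, Si 3232, S 3357, K 4420.
So the third ionization energies run Si < S < K < C.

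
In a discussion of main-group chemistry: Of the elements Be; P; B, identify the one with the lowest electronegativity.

Be is in period 2, group 2; B is in period 2, group 13; P is in period 3, group 15.
EN rises left→right (higher Z_eff, smaller atoms) and falls top→bottom (larger, more shielded atoms).
Here both period and group differ, so the two effects have to be weighed against each other.
B > Be: B lies to the right of Be in period 2, so the across-period effect alone puts B higher.
P > B: period and group pull opposite ways; the across-period shift dominates (2.19 vs 2.04).
Approximate values (Pauling): Be 1.57, B 2.04, P 2.19.
The lowest electronegativity among these belongs to Be.

Be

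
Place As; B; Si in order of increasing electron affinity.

B < As < Si

B is in period 2, group 13; Si is in period 3, group 14; As is in period 4, group 15.
Electron affinity generally becomes more exothermic across a period toward the halogens and less exothermic down a group.
A diagonal step moves right (one effect) and down (the opposite effect) at once.
As > B: period and group pull opposite ways; the across-period shift dominates (78 vs 27 kJ/mol).
Si > As: period and group pull opposite ways; the down-group shift dominates (134 vs 78 kJ/mol).
Tabulated electron affinity (kJ/mol): B 27, Si 134, As 78.
So from lowest to highest: B < As < Si.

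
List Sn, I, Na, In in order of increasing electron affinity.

Na is in period 3, group 1; In is in period 5, group 13; Sn is in period 5, group 14; I is in period 5, group 17.
Electron affinity generally becomes more exothermic across a period toward the halogens and less exothermic down a group.
These span different periods and groups, so the two trends combine.
Na > In: the two effects oppose for this pair; the down-group effect wins (53 vs 29 kJ/mol).
Sn > Na: the two effects oppose for this pair; the across-period effect wins (107 vs 53 kJ/mol).
I > Sn: I lies to the right of Sn in period 5, so the across-period effect alone puts I higher.
Tabulated electron affinity (kJ/mol): Na 53, In 29, Sn 107, I 295.
So from lowest to highest: In < Na < Sn < I.

In, Na, Sn, I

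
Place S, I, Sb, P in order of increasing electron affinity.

P < Sb < S < I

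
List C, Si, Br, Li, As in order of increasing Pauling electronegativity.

Electronegativity increases across a period and decreases down a group, tracking effective nuclear charge and atomic size.
Neither a single period nor a single group — weigh both effects.
Si > Li: period and group pull opposite ways; the across-period shift dominates (1.90 vs 0.98).
As > Si: period and group pull opposite ways; the across-period shift dominates (2.18 vs 1.90).
C > As: period and group pull opposite ways; the down-group shift dominates (2.55 vs 2.18).
Br > C: period and group pull opposite ways; the across-period shift dominates (2.96 vs 2.55).
Approximate values (Pauling): Li 0.98, C 2.55, Si 1.90, As 2.18, Br 2.96.
So from lowest to highest: Li < Si < As < C < Br.

Li, Si, As, C, Br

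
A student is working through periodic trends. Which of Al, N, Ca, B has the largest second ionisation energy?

N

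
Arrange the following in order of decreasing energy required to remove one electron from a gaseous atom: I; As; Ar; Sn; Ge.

Ar > I > As > Ge > Sn

Ar is in period 3, group 18; Ge is in period 4, group 14; As is in period 4, group 15; Sn is in period 5, group 14; I is in period 5, group 17.
IE₁ increases left→right with effective nuclear charge and decreases top→bottom as the valence shell moves farther out.
These span different periods and groups, so the two trends combine.
Ge > Sn: they share group 14; the group trend gives Ge the larger value.
As > Ge: As lies to the right of Ge in period 4, so the across-period effect alone puts As higher.
I > As: period and group pull opposite ways; the across-period shift dominates (1008 vs 947 kJ/mol).
Ar > I: both effects reinforce here, so Ar is clearly the higher of the two.
For reference (kJ/mol): Ar 1521, Ge 762, As 947, Sn 709, I 1008.
So from highest to lowest: Ar > I > As > Ge > Sn.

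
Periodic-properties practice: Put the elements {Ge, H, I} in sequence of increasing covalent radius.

H < Ge < I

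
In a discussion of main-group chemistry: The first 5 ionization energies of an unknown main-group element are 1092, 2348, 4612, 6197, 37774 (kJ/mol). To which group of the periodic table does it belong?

Look for the largest jump between consecutive ionization energies: IE5/IE4 ≈ 6.1, far larger than any earlier ratio.
That jump marks the point where a core electron is being removed. So the atom has 4 valence electrons.
A main-group element with 4 valence electrons is in group 14.

Group 14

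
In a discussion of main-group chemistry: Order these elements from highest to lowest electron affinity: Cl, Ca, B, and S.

Cl > S > B > Ca

B is in period 2, group 13; S is in period 3, group 16; Cl is in period 3, group 17; Ca is in period 4, group 2.
Atoms with high Z_eff and room in the valence shell (especially the halogens) have the most exothermic electron affinities.
These span different periods and groups, so the two trends combine.
B > Ca: relative to Ca, both the across-period and down-group shifts push B's electron affinity up.
S > B: period and group pull opposite ways; the across-period shift dominates (200 vs 27 kJ/mol).
Cl > S: Cl lies to the right of S in period 3, so the across-period effect alone puts Cl higher.
For reference (kJ/mol): B 27, S 200, Cl 349, Ca 2.
So from highest to lowest: Cl > S > B > Ca.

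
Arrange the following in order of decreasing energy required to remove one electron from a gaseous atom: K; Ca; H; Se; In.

H > Se > Ca > In > K

H is in period 1, group 1; K is in period 4, group 1; Ca is in period 4, group 2; Se is in period 4, group 16; In is in period 5, group 13.
IE₁ increases left→right with effective nuclear charge and decreases top→bottom as the valence shell moves farther out.
Here both period and group differ, so the two effects have to be weighed against each other.
In > K: the two effects oppose for this pair; the across-period effect wins (558 vs 419 kJ/mol).
Ca > In: period and group pull opposite ways; the down-group shift dominates (590 vs 558 kJ/mol).
Se > Ca: Se lies to the right of Ca in period 4, so the across-period effect alone puts Se higher.
H > Se: period and group pull opposite ways; the down-group shift dominates (1312 vs 941 kJ/mol).
For reference (kJ/mol): H 1312, K 419, Ca 590, Se 941, In 558.
So from highest to lowest: H > Se > Ca > In > K.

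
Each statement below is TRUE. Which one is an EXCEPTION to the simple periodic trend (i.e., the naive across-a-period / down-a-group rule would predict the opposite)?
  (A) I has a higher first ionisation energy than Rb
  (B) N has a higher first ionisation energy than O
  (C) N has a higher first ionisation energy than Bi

(B)

The general trend: first ionisation energy increases across a period and decreases down a group.
(A) I (period 5, group 17) vs Rb (period 5, group 1): the stated order agrees with the simple trend.
(B) N (period 2, group 15) vs O (period 2, group 16): the stated order contradicts the simple trend.
(C) N (period 2, group 15) vs Bi (period 6, group 15): the stated order agrees with the simple trend.
The exception is (B): pairing an electron in O's 2p⁴ costs repulsion energy, so O ionizes more easily than half-filled N (2p³).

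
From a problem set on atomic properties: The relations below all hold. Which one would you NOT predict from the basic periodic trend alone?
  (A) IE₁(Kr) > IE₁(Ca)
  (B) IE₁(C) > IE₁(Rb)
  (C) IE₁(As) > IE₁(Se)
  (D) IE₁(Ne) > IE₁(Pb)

The general trend: first ionisation energy increases across a period and decreases down a group.
(A) Kr (period 4, group 18) vs Ca (period 4, group 2): the stated order agrees with the simple trend.
(B) C (period 2, group 14) vs Rb (period 5, group 1): the stated order agrees with the simple trend.
(C) As (period 4, group 15) vs Se (period 4, group 16): the stated order contradicts the simple trend.
(D) Ne (period 2, group 18) vs Pb (period 6, group 14): the stated order agrees with the simple trend.
The exception is (C): Se (4p⁴) ionizes more easily than half-filled As (4p³).

(C)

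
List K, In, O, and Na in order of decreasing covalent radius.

K > Na > In > O

O is in period 2, group 16; Na is in period 3, group 1; K is in period 4, group 1; In is in period 5, group 13.
Atomic radius shrinks across a period as nuclear charge pulls the same shell inward, and grows down a group as new shells are added.
Here both period and group differ, so the two effects have to be weighed against each other.
In > O: relative to O, both the across-period and down-group shifts push In's atomic radius up.
Na > In: period and group pull opposite ways; the across-period shift dominates (155 vs 142 pm).
K > Na: K sits below Na in group 1, so the down-group effect alone puts K larger.
Tabulated atomic radius (pm): O 63, Na 155, K 196, In 142.
So from largest to smallest: K > Na > In > O.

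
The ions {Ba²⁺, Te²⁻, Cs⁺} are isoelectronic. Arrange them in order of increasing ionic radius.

All of these have 54 electrons, so size is governed by nuclear charge alone: the more protons, the stronger the pull on the same electron cloud, and the smaller the ion.
Nuclear charges: Ba²⁺ (Z=56), Cs⁺ (Z=55), Te²⁻ (Z=52).
Smallest to largest: Ba²⁺ < Cs⁺ < Te²⁻.

Ba²⁺ < Cs⁺ < Te²⁻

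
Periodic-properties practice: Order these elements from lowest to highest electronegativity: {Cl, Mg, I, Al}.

Mg, Al, I, Cl

Mg is in period 3, group 2; Al is in period 3, group 13; Cl is in period 3, group 17; I is in period 5, group 17.
EN rises left→right (higher Z_eff, smaller atoms) and falls top→bottom (larger, more shielded atoms).
These span different periods and groups, so the two trends combine.
Al > Mg: Al lies to the right of Mg in period 3, so the across-period effect alone puts Al higher.
I > Al: period and group pull opposite ways; the across-period shift dominates (2.66 vs 1.61).
Cl > I: they share group 17; the group trend gives Cl the larger value.
Approximate values (Pauling): Mg 1.31, Al 1.61, Cl 3.16, I 2.66.
So from lowest to highest: Mg < Al < I < Cl.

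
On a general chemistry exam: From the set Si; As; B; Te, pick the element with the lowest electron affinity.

B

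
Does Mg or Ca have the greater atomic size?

Mg is in period 3, group 2; Ca is in period 4, group 2.
Atomic radius shrinks across a period as nuclear charge pulls the same shell inward, and grows down a group as new shells are added.
All are in group 2, so atomic radius increases down the group.
So Ca has the greater atomic size (Ca > Mg).

Ca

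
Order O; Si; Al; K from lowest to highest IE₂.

The second ionization energy removes an electron from the +1 ion. For each element: O⁺ still has 5 valence electrons; Si⁺ still has 3 valence electrons; Al⁺ still has 2 valence electrons; K⁺ is the bare [Ar] core.
Usually core removal costs more than valence removal, but here the competition is close: a tightly held n=2 valence electron can cost more to remove than an n=3 core electron, so the actual values have to decide it.
Valence configurations: O⁺ [He]2s²2p³, Si⁺ [Ne]3s²3p¹, Al⁺ [Ne]3s².
Si⁺ loses a lone 3p electron whereas Al⁺ must break into a filled 3s² pair, so IE_2(Al) > IE_2(Si) even though Si has the higher nuclear charge.
The numbers (kJ/mol): O 3388, Si 1577, Al 1817, K 3052.
Putting it together, IE_2: Si < Al < K < O.

Si < Al < K < O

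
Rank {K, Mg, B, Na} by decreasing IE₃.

IE_3 is the cost of taking one more electron from the +2 cation: K²⁺ is already 1 electron into the core; Mg²⁺ is the bare [Ne] core; B²⁺ still has 1 valence electron; Na²⁺ is already 1 electron into the core.
Core electrons are held far more tightly than valence electrons, so K, Na and Mg top the IE_3 order.
Approximate IE_3 values (kJ/mol): K 4420, Mg 7733, B 3660, Na 6910.
Hence IE_3: B < K < Na < Mg.

Mg > Na > K > B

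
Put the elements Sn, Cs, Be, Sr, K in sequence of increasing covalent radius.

Be is in period 2, group 2; K is in period 4, group 1; Sr is in period 5, group 2; Sn is in period 5, group 14; Cs is in period 6, group 1.
Atomic radius shrinks across a period as nuclear charge pulls the same shell inward, and grows down a group as new shells are added.
These span different periods and groups, so the two trends combine.
Sn > Be: period and group pull opposite ways; the down-group shift dominates (140 vs 102 pm).
Sr > Sn: Sr lies to the left of Sn in period 5, so the across-period effect alone puts Sr larger.
K > Sr: the two effects oppose for this pair; the across-period effect wins (196 vs 185 pm).
Cs > K: Cs sits below K in group 1, so the down-group effect alone puts Cs larger.
For reference (pm): Be 102, K 196, Sr 185, Sn 140, Cs 232.
So from smallest to largest: Be < Sn < Sr < K < Cs.

Be, Sn, Sr, K, Cs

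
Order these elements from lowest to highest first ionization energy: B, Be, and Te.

Be is in period 2, group 2; B is in period 2, group 13; Te is in period 5, group 16.
Across a period the outer electron is held more tightly (higher IE₁); down a group it sits in a higher shell, more shielded, and comes off more easily.
Here both period and group differ, so the two effects have to be weighed against each other.
Te > B: period and group pull opposite ways; the across-period shift dominates (869 vs 801 kJ/mol).
Be > Te: period and group pull opposite ways; the down-group shift dominates (900 vs 869 kJ/mol).
Note the exception: Be has a higher first ionization energy than B, contrary to the simple trend — removing B's lone 2p electron is easier than breaking Be's filled 2s².
Approximate values (kJ/mol): Be 900, B 801, Te 869.
So from lowest to highest: B < Te < Be.

B < Te < Be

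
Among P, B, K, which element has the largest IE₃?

K

Consider each +2 ion: P²⁺ still has 3 valence electrons; B²⁺ still has 1 valence electron; K²⁺ is already 1 electron into the core.
Core electrons are held far more tightly than valence electrons, so K tops the IE_3 order.
Valence configurations: P²⁺ [Ne]3s²3p¹, B²⁺ [He]2s¹.
Approximate IE_3 values (kJ/mol): P 2914, B 3660, K 4420.
So the third ionization energies run P < B < K.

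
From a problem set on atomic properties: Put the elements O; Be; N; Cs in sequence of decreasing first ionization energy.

Be is in period 2, group 2; N is in period 2, group 15; O is in period 2, group 16; Cs is in period 6, group 1.
Removing the outermost electron gets harder across a period and easier down a group.
Neither a single period nor a single group — weigh both effects.
Be > Cs: both effects reinforce here, so Be is clearly the higher of the two.
O > Be: O lies to the right of Be in period 2, so the across-period effect alone puts O higher.
N > O: this pair runs against the simple trend — see the exception note.
Note the exception: N has a higher first ionization energy than O, contrary to the simple trend — pairing an electron in O's 2p⁴ costs repulsion energy, so O ionizes more easily than half-filled N (2p³).
For reference (kJ/mol): Be 900, N 1402, O 1314, Cs 376.
So from highest to lowest: N > O > Be > Cs.

N, O, Be, Cs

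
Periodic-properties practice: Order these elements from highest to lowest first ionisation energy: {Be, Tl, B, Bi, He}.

He > Be > B > Bi > Tl

He is in period 1, group 18; Be is in period 2, group 2; B is in period 2, group 13; Tl is in period 6, group 13; Bi is in period 6, group 15.
First ionization energy rises across a period (greater Z_eff holds electrons more tightly) and falls down a group (valence electrons are farther from the nucleus).
Here both period and group differ, so the two effects have to be weighed against each other.
Bi > Tl: both are in period 6; the period trend gives Bi the larger value.
B > Bi: period and group pull opposite ways; the down-group shift dominates (801 vs 703 kJ/mol).
Be > B: this pair runs against the simple trend — see the exception note.
He > Be: relative to Be, both the across-period and down-group shifts push He's first ionization energy up.
Note the exception: Be has a higher first ionization energy than B, contrary to the simple trend — removing B's lone 2p electron is easier than breaking Be's filled 2s².
Tabulated first ionization energy (kJ/mol): He 2372, Be 900, B 801, Tl 589, Bi 703.
So from highest to lowest: He > Be > B > Bi > Tl.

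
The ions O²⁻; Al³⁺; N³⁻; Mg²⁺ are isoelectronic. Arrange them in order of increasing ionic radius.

Al³⁺ < Mg²⁺ < O²⁻ < N³⁻

All of these have 10 electrons, so size is governed by nuclear charge alone: the more protons, the stronger the pull on the same electron cloud, and the smaller the ion.
Nuclear charges: Al³⁺ (Z=13), Mg²⁺ (Z=12), O²⁻ (Z=8), N³⁻ (Z=7).
Smallest to largest: Al³⁺ < Mg²⁺ < O²⁻ < N³⁻.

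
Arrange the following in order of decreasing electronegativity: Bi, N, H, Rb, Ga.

H is in period 1, group 1; N is in period 2, group 15; Ga is in period 4, group 13; Rb is in period 5, group 1; Bi is in period 6, group 15.
Atoms toward the upper right of the periodic table pull bonding electrons most strongly.
These span different periods and groups, so the two trends combine.
Ga > Rb: both effects reinforce here, so Ga is clearly the higher of the two.
Bi > Ga: the two effects oppose for this pair; the across-period effect wins (2.02 vs 1.81).
H > Bi: the two effects oppose for this pair; the down-group effect wins (2.20 vs 2.02).
N > H: period and group pull opposite ways; the across-period shift dominates (3.04 vs 2.20).
For reference (Pauling): H 2.20, N 3.04, Ga 1.81, Rb 0.82, Bi 2.02.
So from highest to lowest: N > H > Bi > Ga > Rb.

N > H > Bi > Ga > Rb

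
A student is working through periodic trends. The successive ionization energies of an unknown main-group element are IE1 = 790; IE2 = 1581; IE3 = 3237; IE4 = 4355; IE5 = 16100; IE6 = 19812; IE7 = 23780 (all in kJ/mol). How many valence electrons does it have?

4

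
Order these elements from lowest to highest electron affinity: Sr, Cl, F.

Sr, F, Cl

EA tends to increase across a period and decrease down a group, though the pattern is less regular than for IE or radius.
Here both period and group differ, so the two effects have to be weighed against each other.
F > Sr: relative to Sr, both the across-period and down-group shifts push F's electron affinity up.
Cl > F: this pair runs against the simple trend — see the exception note.
Note the exception: Cl has a higher electron affinity than F, contrary to the simple trend — F's small 2p subshell makes the incoming electron feel strong e⁻–e⁻ repulsion, so Cl actually releases more energy on gaining an electron.
Tabulated electron affinity (kJ/mol): F 328, Cl 349, Sr 5.
So from lowest to highest: Sr < F < Cl.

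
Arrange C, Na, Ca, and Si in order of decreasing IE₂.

After 1 electron has been removed, what remains? C⁺ still has 3 valence electrons; Na⁺ is the bare [Ne] core; Ca⁺ still has 1 valence electron; Si⁺ still has 3 valence electrons.
Breaking into a closed-shell core is much more expensive than removing a leftover valence electron — Na has the largest IE_2 here.
Valence configurations: C⁺ [He]2s²2p¹, Ca⁺ [Ar]4s¹, Si⁺ [Ne]3s²3p¹.
The numbers (kJ/mol): C 2353, Na 4562, Ca 1145, Si 1577.
Putting it together, IE_2: Ca < Si < C < Na.

Na > C > Si > Ca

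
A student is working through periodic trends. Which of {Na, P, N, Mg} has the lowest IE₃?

The third ionization energy removes an electron from the +2 ion. For each element: Na²⁺ is already 1 electron into the core; P²⁺ still has 3 valence electrons; N²⁺ still has 3 valence electrons; Mg²⁺ is the bare [Ne] core.
Pulling an electron out of a noble-gas core costs far more than removing a remaining valence electron, so Na and Mg sit at the high end of IE_3.
Valence configurations: P²⁺ [Ne]3s²3p¹, N²⁺ [He]2s²2p¹.
Approximate IE_3 values (kJ/mol): Na 6910, P 2914, N 4578, Mg 7733.
So the third ionization energies run P < N < Na < Mg.

P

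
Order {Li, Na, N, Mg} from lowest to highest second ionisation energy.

Mg < N < Na < Li

The second ionization energy removes an electron from the +1 ion. For each element: Li⁺ is the bare [He] core; Na⁺ is the bare [Ne] core; N⁺ still has 4 valence electrons; Mg⁺ still has 1 valence electron.
Core electrons are held far more tightly than valence electrons, so Na and Li top the IE_2 order.
Valence configurations: N⁺ [He]2s²2p², Mg⁺ [Ne]3s¹.
Approximate IE_2 values (kJ/mol): Li 7298, Na 4562, N 2856, Mg 1451.
Overall IE_2 order: Mg < N < Na < Li.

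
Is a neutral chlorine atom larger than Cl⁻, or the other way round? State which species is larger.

Cl⁻

Forming Cl⁻ adds 1 electron to Cl. More electron–electron repulsion in the same shell, with unchanged nuclear charge, lets the cloud expand.
An anion is larger than its parent atom: Cl⁻ > Cl.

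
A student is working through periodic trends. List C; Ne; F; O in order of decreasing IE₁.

Ne, F, O, C

C is in period 2, group 14; O is in period 2, group 16; F is in period 2, group 17; Ne is in period 2, group 18.
IE₁ increases left→right with effective nuclear charge and decreases top→bottom as the valence shell moves farther out.
All lie in period 2, so first ionization energy increases left to right.
So from highest to lowest: Ne > F > O > C.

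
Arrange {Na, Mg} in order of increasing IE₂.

Mg < Na

The second ionization energy removes an electron from the +1 ion. For each element: Na⁺ is the bare [Ne] core; Mg⁺ still has 1 valence electron.
Core electrons are held far more tightly than valence electrons, so Na tops the IE_2 order.
Approximate IE_2 values (kJ/mol): Na 4562, Mg 1451.
Overall IE_2 order: Mg < Na.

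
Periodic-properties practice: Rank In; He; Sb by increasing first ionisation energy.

In < Sb < He

He is in period 1, group 18; In is in period 5, group 13; Sb is in period 5, group 15.
First ionization energy rises across a period (greater Z_eff holds electrons more tightly) and falls down a group (valence electrons are farther from the nucleus).
Neither a single period nor a single group — weigh both effects.
Sb > In: Sb lies to the right of In in period 5, so the across-period effect alone puts Sb higher.
He > Sb: relative to Sb, both the across-period and down-group shifts push He's first ionization energy up.
Tabulated first ionization energy (kJ/mol): He 2372, In 558, Sb 831.
So from lowest to highest: In < Sb < He.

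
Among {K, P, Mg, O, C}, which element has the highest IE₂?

The second ionization energy removes an electron from the +1 ion. For each element: K⁺ is the bare [Ar] core; P⁺ still has 4 valence electrons; Mg⁺ still has 1 valence electron; O⁺ still has 5 valence electrons; C⁺ still has 3 valence electrons.
Usually core removal costs more than valence removal, but here the competition is close: a tightly held n=2 valence electron can cost more to remove than an n=3 core electron, so the actual values have to decide it.
Valence configurations: P⁺ [Ne]3s²3p², Mg⁺ [Ne]3s¹, O⁺ [He]2s²2p³, C⁺ [He]2s²2p¹.
The numbers (kJ/mol): K 3052, P 1907, Mg 1451, O 3388, C 2353.
Hence IE_2: Mg < P < C < K < O.

O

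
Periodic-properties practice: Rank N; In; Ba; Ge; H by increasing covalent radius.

H < N < Ge < In < Ba

H is in period 1, group 1; N is in period 2, group 15; Ge is in period 4, group 14; In is in period 5, group 13; Ba is in period 6, group 2.
Radius decreases left→right (rising Z_eff, same n) and increases top→bottom (higher n).
Here both period and group differ, so the two effects have to be weighed against each other.
N > H: the two effects oppose for this pair; the down-group effect wins (71 vs 32 pm).
Ge > N: both effects reinforce here, so Ge is clearly the larger of the two.
In > Ge: relative to Ge, both the across-period and down-group shifts push In's atomic radius up.
Ba > In: relative to In, both the across-period and down-group shifts push Ba's atomic radius up.
For reference (pm): H 32, N 71, Ge 121, In 142, Ba 196.
So from smallest to largest: H < N < Ge < In < Ba.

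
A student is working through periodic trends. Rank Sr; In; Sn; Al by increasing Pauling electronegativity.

Al is in period 3, group 13; Sr is in period 5, group 2; In is in period 5, group 13; Sn is in period 5, group 14.
Smaller atoms with higher effective nuclear charge are more electronegative.
Here both period and group differ, so the two effects have to be weighed against each other.
Al > Sr: both effects reinforce here, so Al is clearly the higher of the two.
In > Al: this pair runs against the simple trend — see the exception note.
Sn > In: both are in period 5; the period trend gives Sn the larger value.
Note the exception: In has a higher electronegativity than Al, contrary to the simple trend — poor shielding by filled d (and f) subshells raises the heavier element's effective nuclear charge more than the simple down-group trend predicts.
Approximate values (Pauling): Al 1.61, Sr 0.95, In 1.78, Sn 1.96.
So from lowest to highest: Sr < Al < In < Sn.

Sr < Al < In < Sn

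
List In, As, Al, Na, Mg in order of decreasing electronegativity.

As, In, Al, Mg, Na

Na is in period 3, group 1; Mg is in period 3, group 2; Al is in period 3, group 13; As is in period 4, group 15; In is in period 5, group 13.
Smaller atoms with higher effective nuclear charge are more electronegative.
Here both period and group differ, so the two effects have to be weighed against each other.
Mg > Na: Mg lies to the right of Na in period 3, so the across-period effect alone puts Mg higher.
Al > Mg: both are in period 3; the period trend gives Al the larger value.
In > Al: this pair runs against the simple trend — see the exception note.
As > In: both effects reinforce here, so As is clearly the higher of the two.
Note the exception: In has a higher electronegativity than Al, contrary to the simple trend — poor shielding by filled d (and f) subshells raises the heavier element's effective nuclear charge more than the simple down-group trend predicts.
Approximate values (Pauling): Na 0.93, Mg 1.31, Al 1.61, As 2.18, In 1.78.
So from highest to lowest: As > In > Al > Mg > Na.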